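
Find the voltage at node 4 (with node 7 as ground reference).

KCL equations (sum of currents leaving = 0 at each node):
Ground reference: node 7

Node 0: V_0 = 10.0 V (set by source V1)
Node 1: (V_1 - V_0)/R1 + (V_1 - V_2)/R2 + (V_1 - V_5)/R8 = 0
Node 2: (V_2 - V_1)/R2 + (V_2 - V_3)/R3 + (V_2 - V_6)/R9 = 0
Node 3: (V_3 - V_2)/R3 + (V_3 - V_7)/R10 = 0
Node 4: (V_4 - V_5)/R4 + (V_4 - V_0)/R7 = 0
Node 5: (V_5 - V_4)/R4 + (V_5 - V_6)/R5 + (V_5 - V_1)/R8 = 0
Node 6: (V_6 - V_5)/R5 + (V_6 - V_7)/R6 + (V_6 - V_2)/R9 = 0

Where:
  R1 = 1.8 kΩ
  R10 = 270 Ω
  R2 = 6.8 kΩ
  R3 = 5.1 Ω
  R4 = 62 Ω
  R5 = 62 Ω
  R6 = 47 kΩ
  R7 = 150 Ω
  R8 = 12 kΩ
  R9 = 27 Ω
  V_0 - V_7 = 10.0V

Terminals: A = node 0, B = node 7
Nodal analysis, taking node 7 as the 0 V reference.
Source V1 fixes V_0 = 10 V.
KCL at each unknown node (sum of currents leaving = 0; resistances in Ω):
  Node 1: (V_1 - 10)/1800 + (V_1 - V_2)/6800 + (V_1 - V_5)/12000 = 0
  Node 2: (V_2 - V_1)/6800 + (V_2 - V_3)/5.1 + (V_2 - V_6)/27 = 0
  Node 3: (V_3 - V_2)/5.1 + (V_3 - 0)/270 = 0
  Node 4: (V_4 - V_5)/62 + (V_4 - 10)/150 = 0
  Node 5: (V_5 - V_4)/62 + (V_5 - V_6)/62 + (V_5 - V_1)/12000 = 0
  Node 6: (V_6 - V_5)/62 + (V_6 - 0)/47000 + (V_6 - V_2)/27 = 0
Collecting terms (coefficients in siemens):
  0.0007859·V_1 - 0.0001471·V_2 - 0.00008333·V_5 = 0.005556
  0.2333·V_2 - 0.0001471·V_1 - 0.1961·V_3 - 0.03704·V_6 = 0
  0.1998·V_3 - 0.1961·V_2 = 0
  0.0228·V_4 - 0.01613·V_5 = 0.06667
  0.03234·V_5 - 0.00008333·V_1 - 0.01613·V_4 - 0.01613·V_6 = 0
  0.05319·V_6 - 0.03704·V_2 - 0.01613·V_5 = 0
Solving these 6 simultaneous equations (Gaussian elimination) gives:
  V_1 = 8.655 V, V_2 = 4.86 V, V_3 = 4.77 V, V_4 = 7.445 V
  V_5 = 6.389 V, V_6 = 5.322 V
The requested potential is V_4 = 7.445 V.

Final answer: V_4 = 7.445 V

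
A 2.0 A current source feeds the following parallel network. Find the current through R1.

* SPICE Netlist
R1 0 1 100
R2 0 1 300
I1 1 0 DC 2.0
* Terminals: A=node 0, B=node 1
All resistors sit directly between nodes 0 and 1, so they are in parallel and share one voltage V; the full source current 2 A splits among them.
1/R_par = 1/100 + 1/300 = 0.01333 S  =>  R_par = 75 Ω
V = I × R_par = 2 × 75 = 150 V
I_R1 = V/R1 = 150/100 = 1.5 A

Final answer: 1.5 A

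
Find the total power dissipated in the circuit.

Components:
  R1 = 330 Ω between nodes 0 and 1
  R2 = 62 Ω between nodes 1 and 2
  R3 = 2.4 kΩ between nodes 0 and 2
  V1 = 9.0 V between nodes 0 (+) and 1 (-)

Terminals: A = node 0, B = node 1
Nodal analysis, taking node 1 as the 0 V reference.
Source V1 fixes V_0 = 9 V.
KCL at each unknown node (sum of currents leaving = 0; resistances in Ω):
  Node 2: (V_2 - 0)/62 + (V_2 - 9)/2400 = 0
Collecting terms: 0.01655 × V_2 = 0.00375  =>  V_2 = 0.2266 V
Power in each resistor, P = (ΔV)²/R:
  P_R1 = (9 - 0)²/330 = 0.2455 W
  P_R2 = (0 - 0.2266)²/62 = 0.0008285 W
  P_R3 = (9 - 0.2266)²/2400 = 0.03207 W
P_total = P_R1 + P_R2 + P_R3 = 0.2784 W

Final answer: 0.2784 W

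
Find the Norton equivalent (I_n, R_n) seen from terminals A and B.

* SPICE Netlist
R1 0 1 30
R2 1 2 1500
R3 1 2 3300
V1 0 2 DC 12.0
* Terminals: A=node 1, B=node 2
Find the Thévenin equivalent first; then I_n = V_th/R_th and R_n = R_th.
Step 1 — V_th is the open-circuit voltage V_A - V_B (nothing connected across the terminals).
Nodal analysis, taking node 2 as the 0 V reference.
Source V1 fixes V_0 = 12 V.
KCL at each unknown node (sum of currents leaving = 0; resistances in Ω):
  Node 1: (V_1 - 12)/30 + (V_1 - 0)/1500 + (V_1 - 0)/3300 = 0
Collecting terms: 0.0343 × V_1 = 0.4  =>  V_1 = 11.66 V
V_th = V_1 - V_2 = 11.66 - 0 = 11.66 V
Step 2 — R_th: zero the source — replace V1 by a short circuit (node 2 merges into node 0) — and find the resistance seen between A (node 1) and B (node 0).
Reduce the network between node 1 (A) and node 0 (B) by series/parallel combination:
  Rp1 = R1 ‖ R2 ‖ R3 (parallel, all between nodes 0 and 1) = 1/(1/30 + 1/1500 + 1/3300) = 29.15 Ω
R_th = 29.15 Ω
I_n = V_th/R_th = 11.66/29.15 = 0.4 A, and R_n = R_th = 29.15 Ω

Final answer: I_n = 0.4 A, R_n = 29.15 Ω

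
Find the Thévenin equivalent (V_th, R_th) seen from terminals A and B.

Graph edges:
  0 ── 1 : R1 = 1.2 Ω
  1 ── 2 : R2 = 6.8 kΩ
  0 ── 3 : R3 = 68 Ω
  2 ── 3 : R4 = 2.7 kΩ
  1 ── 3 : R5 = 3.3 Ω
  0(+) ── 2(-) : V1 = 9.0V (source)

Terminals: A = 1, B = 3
Step 1 — V_th is the open-circuit voltage V_A - V_B (nothing connected across the terminals).
Nodal analysis, taking node 2 as the 0 V reference.
Source V1 fixes V_0 = 9 V.
KCL at each unknown node (sum of currents leaving = 0; resistances in Ω):
  Node 1: (V_1 - 9)/1.2 + (V_1 - 0)/6800 + (V_1 - V_3)/3.3 = 0
  Node 3: (V_3 - 9)/68 + (V_3 - 0)/2700 + (V_3 - V_1)/3.3 = 0
Collecting terms (coefficients in siemens):
  1.137·V_1 - 0.303·V_3 = 7.5
  0.3181·V_3 - 0.303·V_1 = 0.1324
Determinant D = (1.137)(0.3181) - (-0.303)(-0.303) = 0.2697
V_1 = [(7.5)(0.3181) - (-0.303)(0.1324)]/D = 8.995 V
V_3 = [(1.137)(0.1324) - (7.5)(-0.303)]/D = 8.984 V
V_th = V_1 - V_3 = 8.995 - 8.984 = 0.01023 V
Step 2 — R_th: zero the source — replace V1 by a short circuit (node 2 merges into node 0) — and find the resistance seen between A (node 1) and B (node 3).
Reduce the network between node 1 (A) and node 3 (B) by series/parallel combination:
  Rp1 = R1 ‖ R2 (parallel, both between nodes 0 and 1) = 1/(1/1.2 + 1/6800) = 1.2 Ω
  Rp2 = R3 ‖ R4 (parallel, both between nodes 0 and 3) = 1/(1/68 + 1/2700) = 66.33 Ω
  Rs1 = Rp1 + Rp2 (series, joined only at node 0) = 1.2 + 66.33 = 67.53 Ω
  Rp3 = R5 ‖ Rs1 (parallel, both between nodes 1 and 3) = 1/(1/3.3 + 1/67.53) = 3.146 Ω
R_th = 3.146 Ω

Final answer: V_th = 0.01023 V, R_th = 3.146 Ω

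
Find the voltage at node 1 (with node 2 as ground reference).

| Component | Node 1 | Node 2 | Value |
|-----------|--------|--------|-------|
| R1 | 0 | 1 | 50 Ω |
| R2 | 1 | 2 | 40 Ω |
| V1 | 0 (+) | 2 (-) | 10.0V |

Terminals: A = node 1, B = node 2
Nodal analysis, taking node 2 as the 0 V reference.
Source V1 fixes V_0 = 10 V.
KCL at each unknown node (sum of currents leaving = 0; resistances in Ω):
  Node 1: (V_1 - 10)/50 + (V_1 - 0)/40 = 0
Collecting terms: 0.045 × V_1 = 0.2  =>  V_1 = 4.444 V
The requested potential is V_1 = 4.444 V.

Final answer: V_1 = 4.444 V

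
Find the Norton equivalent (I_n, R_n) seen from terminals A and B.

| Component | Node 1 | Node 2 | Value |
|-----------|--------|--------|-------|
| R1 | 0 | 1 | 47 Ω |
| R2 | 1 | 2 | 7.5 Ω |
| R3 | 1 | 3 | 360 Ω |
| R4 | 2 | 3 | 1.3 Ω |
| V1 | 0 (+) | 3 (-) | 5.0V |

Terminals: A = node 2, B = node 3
Find the Thévenin equivalent first; then I_n = V_th/R_th and R_n = R_th.
Step 1 — V_th is the open-circuit voltage V_A - V_B (nothing connected across the terminals).
Nodal analysis, taking node 3 as the 0 V reference.
Source V1 fixes V_0 = 5 V.
KCL at each unknown node (sum of currents leaving = 0; resistances in Ω):
  Node 1: (V_1 - 5)/47 + (V_1 - V_2)/7.5 + (V_1 - 0)/360 = 0
  Node 2: (V_2 - V_1)/7.5 + (V_2 - 0)/1.3 = 0
Collecting terms (coefficients in siemens):
  0.1574·V_1 - 0.1333·V_2 = 0.1064
  0.9026·V_2 - 0.1333·V_1 = 0
Determinant D = (0.1574)(0.9026) - (-0.1333)(-0.1333) = 0.1243
V_1 = [(0.1064)(0.9026) - (-0.1333)(0)]/D = 0.7726 V
V_2 = [(0.1574)(0) - (0.1064)(-0.1333)]/D = 0.1141 V
V_th = V_2 - V_3 = 0.1141 - 0 = 0.1141 V
Step 2 — R_th: zero the source — replace V1 by a short circuit (node 3 merges into node 0) — and find the resistance seen between A (node 2) and B (node 0).
Reduce the network between node 2 (A) and node 0 (B) by series/parallel combination:
  Rp1 = R1 ‖ R3 (parallel, both between nodes 0 and 1) = 1/(1/47 + 1/360) = 41.57 Ω
  Rs1 = R2 + Rp1 (series, joined only at node 1) = 7.5 + 41.57 = 49.07 Ω
  Rp2 = R4 ‖ Rs1 (parallel, both between nodes 0 and 2) = 1/(1/1.3 + 1/49.07) = 1.266 Ω
R_th = 1.266 Ω
I_n = V_th/R_th = 0.1141/1.266 = 0.09012 A, and R_n = R_th = 1.266 Ω

Final answer: I_n = 0.09012 A, R_n = 1.266 Ω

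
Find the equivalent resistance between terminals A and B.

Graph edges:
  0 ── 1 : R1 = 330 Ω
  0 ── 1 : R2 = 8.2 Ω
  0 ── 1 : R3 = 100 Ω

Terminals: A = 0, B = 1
Reduce the network between node 0 (A) and node 1 (B) by series/parallel combination:
  Rp1 = R1 ‖ R2 ‖ R3 (parallel, all between nodes 0 and 1) = 1/(1/330 + 1/8.2 + 1/100) = 7.408 Ω
R_eq = 7.408 Ω

Final answer: 7.408 Ω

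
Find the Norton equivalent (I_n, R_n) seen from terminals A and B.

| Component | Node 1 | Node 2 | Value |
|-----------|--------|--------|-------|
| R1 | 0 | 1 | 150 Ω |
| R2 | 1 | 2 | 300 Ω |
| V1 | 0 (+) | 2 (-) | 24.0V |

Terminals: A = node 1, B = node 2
Find the Thévenin equivalent first; then I_n = V_th/R_th and R_n = R_th.
Step 1 — V_th is the open-circuit voltage V_A - V_B (nothing connected across the terminals).
Nodal analysis, taking node 2 as the 0 V reference.
Source V1 fixes V_0 = 24 V.
KCL at each unknown node (sum of currents leaving = 0; resistances in Ω):
  Node 1: (V_1 - 24)/150 + (V_1 - 0)/300 = 0
Collecting terms: 0.01 × V_1 = 0.16  =>  V_1 = 16 V
V_th = V_1 - V_2 = 16 - 0 = 16 V
Step 2 — R_th: zero the source — replace V1 by a short circuit (node 2 merges into node 0) — and find the resistance seen between A (node 1) and B (node 0).
Reduce the network between node 1 (A) and node 0 (B) by series/parallel combination:
  Rp1 = R1 ‖ R2 (parallel, both between nodes 0 and 1) = 1/(1/150 + 1/300) = 100 Ω
R_th = 100 Ω
I_n = V_th/R_th = 16/100 = 0.16 A, and R_n = R_th = 100 Ω

Final answer: I_n = 0.16 A, R_n = 100 Ω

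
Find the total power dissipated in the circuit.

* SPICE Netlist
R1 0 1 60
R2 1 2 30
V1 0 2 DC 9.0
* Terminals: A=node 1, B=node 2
Nodal analysis, taking node 2 as the 0 V reference.
Source V1 fixes V_0 = 9 V.
KCL at each unknown node (sum of currents leaving = 0; resistances in Ω):
  Node 1: (V_1 - 9)/60 + (V_1 - 0)/30 = 0
Collecting terms: 0.05 × V_1 = 0.15  =>  V_1 = 3 V
Power in each resistor, P = (ΔV)²/R:
  P_R1 = (9 - 3)²/60 = 0.6 W
  P_R2 = (3 - 0)²/30 = 0.3 W
P_total = P_R1 + P_R2 = 0.9 W

Final answer: 0.9 W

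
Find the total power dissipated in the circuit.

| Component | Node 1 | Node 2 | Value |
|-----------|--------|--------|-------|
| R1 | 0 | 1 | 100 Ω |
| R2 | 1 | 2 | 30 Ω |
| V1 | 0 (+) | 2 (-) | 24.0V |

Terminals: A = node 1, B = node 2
Nodal analysis, taking node 2 as the 0 V reference.
Source V1 fixes V_0 = 24 V.
KCL at each unknown node (sum of currents leaving = 0; resistances in Ω):
  Node 1: (V_1 - 24)/100 + (V_1 - 0)/30 = 0
Collecting terms: 0.04333 × V_1 = 0.24  =>  V_1 = 5.538 V
Power in each resistor, P = (ΔV)²/R:
  P_R1 = (24 - 5.538)²/100 = 3.408 W
  P_R2 = (5.538 - 0)²/30 = 1.022 W
P_total = P_R1 + P_R2 = 4.431 W

Final answer: 4.431 W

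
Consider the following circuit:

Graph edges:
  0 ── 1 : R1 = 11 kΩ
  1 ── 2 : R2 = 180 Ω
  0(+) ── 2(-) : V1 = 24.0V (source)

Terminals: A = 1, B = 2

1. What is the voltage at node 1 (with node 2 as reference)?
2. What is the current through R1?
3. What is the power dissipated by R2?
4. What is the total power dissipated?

Nodal analysis, taking node 2 as the 0 V reference.
Source V1 fixes V_0 = 24 V.
KCL at each unknown node (sum of currents leaving = 0; resistances in Ω):
  Node 1: (V_1 - 24)/11000 + (V_1 - 0)/180 = 0
Collecting terms: 0.005646 × V_1 = 0.002182  =>  V_1 = 0.3864 V
Part 1:
  Read off the nodal solution: V_1 = 0.3864 V
Part 2:
  I_R1 = (V_0 - V_1)/R1 = (24 - 0.3864)/11000 = 0.002147 A
  Magnitude: I_R1 = 0.002147 A
Part 3:
  I_R2 = (V_1 - V_2)/R2 = (0.3864 - 0)/180 = 0.002147 A
  P_R2 = I_R2² × R2 = (0.002147)² × 180 = 0.0008295 W
Part 4:
  Power in each resistor, P = (ΔV)²/R:
    P_R1 = (24 - 0.3864)²/11000 = 0.05069 W
    P_R2 = (0.3864 - 0)²/180 = 0.0008295 W
  P_total = P_R1 + P_R2 = 0.05152 W

Final answers:
1. V_1 = 0.3864 V
2. I_R1 = 0.002147 A
3. P_R2 = 0.0008295 W
4. P_total = 0.05152 W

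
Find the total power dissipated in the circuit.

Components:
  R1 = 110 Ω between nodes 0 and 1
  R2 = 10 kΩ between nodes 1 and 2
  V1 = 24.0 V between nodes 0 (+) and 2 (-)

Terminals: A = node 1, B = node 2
Nodal analysis, taking node 2 as the 0 V reference.
Source V1 fixes V_0 = 24 V.
KCL at each unknown node (sum of currents leaving = 0; resistances in Ω):
  Node 1: (V_1 - 24)/110 + (V_1 - 0)/10000 = 0
Collecting terms: 0.009191 × V_1 = 0.2182  =>  V_1 = 23.74 V
Power in each resistor, P = (ΔV)²/R:
  P_R1 = (24 - 23.74)²/110 = 0.0006199 W
  P_R2 = (23.74 - 0)²/10000 = 0.05635 W
P_total = P_R1 + P_R2 = 0.05697 W

Final answer: 0.05697 W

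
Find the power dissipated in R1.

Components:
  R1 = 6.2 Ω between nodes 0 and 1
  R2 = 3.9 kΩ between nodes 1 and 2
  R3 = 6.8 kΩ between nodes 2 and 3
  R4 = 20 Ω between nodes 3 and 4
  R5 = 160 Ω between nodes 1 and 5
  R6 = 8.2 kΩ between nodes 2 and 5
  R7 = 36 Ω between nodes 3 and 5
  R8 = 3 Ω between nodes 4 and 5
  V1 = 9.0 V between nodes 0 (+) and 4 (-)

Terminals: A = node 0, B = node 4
Nodal analysis, taking node 4 as the 0 V reference.
Source V1 fixes V_0 = 9 V.
KCL at each unknown node (sum of currents leaving = 0; resistances in Ω):
  Node 1: (V_1 - 9)/6.2 + (V_1 - V_2)/3900 + (V_1 - V_5)/160 = 0
  Node 2: (V_2 - V_1)/3900 + (V_2 - V_3)/6800 + (V_2 - V_5)/8200 = 0
  Node 3: (V_3 - V_2)/6800 + (V_3 - 0)/20 + (V_3 - V_5)/36 = 0
  Node 5: (V_5 - V_1)/160 + (V_5 - V_2)/8200 + (V_5 - V_3)/36 + (V_5 - 0)/3 = 0
Collecting terms (coefficients in siemens):
  0.1678·V_1 - 0.0002564·V_2 - 0.00625·V_5 = 1.452
  0.0005254·V_2 - 0.0002564·V_1 - 0.0001471·V_3 - 0.000122·V_5 = 0
  0.07792·V_3 - 0.0001471·V_2 - 0.02778·V_5 = 0
  0.3675·V_5 - 0.00625·V_1 - 0.000122·V_2 - 0.02778·V_3 = 0
Solving these 4 simultaneous equations (Gaussian elimination) gives:
  V_1 = 8.663 V, V_2 = 4.281 V, V_3 = 0.0628 V, V_5 = 0.1535 V
I_R1 = (V_0 - V_1)/R1 = (9 - 8.663)/6.2 = 0.05431 A
P_R1 = I_R1² × R1 = (0.05431)² × 6.2 = 0.01829 W

Final answer: 0.01829 W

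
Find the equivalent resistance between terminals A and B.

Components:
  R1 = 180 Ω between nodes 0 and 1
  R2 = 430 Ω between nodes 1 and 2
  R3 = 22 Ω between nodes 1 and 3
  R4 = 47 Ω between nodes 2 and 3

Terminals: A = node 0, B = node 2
Reduce the network between node 0 (A) and node 2 (B) by series/parallel combination:
  Rs1 = R3 + R4 (series, joined only at node 3) = 22 + 47 = 69 Ω
  Rp1 = R2 ‖ Rs1 (parallel, both between nodes 1 and 2) = 1/(1/430 + 1/69) = 59.46 Ω
  Rs2 = R1 + Rp1 (series, joined only at node 1) = 180 + 59.46 = 239.5 Ω
R_eq = 239.5 Ω

Final answer: 239.5 Ω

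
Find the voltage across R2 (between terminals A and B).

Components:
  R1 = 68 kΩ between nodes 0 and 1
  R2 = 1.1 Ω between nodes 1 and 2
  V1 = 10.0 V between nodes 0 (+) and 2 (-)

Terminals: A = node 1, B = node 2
R1 and R2 are in series across V1 (node 0 → node 1 → node 2), and the output A–B is taken across R2, so this is a voltage divider.
Series current: I = V1/(R1 + R2) = 10/(68000 + 1.1) = 10/68000 = 0.0001471 A
V_R2 = I × R2 = V1 × R2/(R1 + R2) = 10 × 1.1/68000 = 0.0001618 V

Final answer: 0.0001618 V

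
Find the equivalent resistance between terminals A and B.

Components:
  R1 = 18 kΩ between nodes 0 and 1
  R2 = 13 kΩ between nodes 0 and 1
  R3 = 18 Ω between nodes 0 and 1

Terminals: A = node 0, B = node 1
Reduce the network between node 0 (A) and node 1 (B) by series/parallel combination:
  Rp1 = R1 ‖ R2 ‖ R3 (parallel, all between nodes 0 and 1) = 1/(1/18000 + 1/13000 + 1/18) = 17.96 Ω
R_eq = 17.96 Ω

Final answer: 17.96 Ω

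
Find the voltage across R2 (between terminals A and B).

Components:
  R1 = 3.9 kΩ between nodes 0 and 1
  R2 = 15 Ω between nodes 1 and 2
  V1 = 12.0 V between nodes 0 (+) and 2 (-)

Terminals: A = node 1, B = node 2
R1 and R2 are in series across V1 (node 0 → node 1 → node 2), and the output A–B is taken across R2, so this is a voltage divider.
Series current: I = V1/(R1 + R2) = 12/(3900 + 15) = 12/3915 = 0.003065 A
V_R2 = I × R2 = V1 × R2/(R1 + R2) = 12 × 15/3915 = 0.04598 V

Final answer: 0.04598 V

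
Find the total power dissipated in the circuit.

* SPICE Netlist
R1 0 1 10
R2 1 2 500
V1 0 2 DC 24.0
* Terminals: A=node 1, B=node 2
Nodal analysis, taking node 2 as the 0 V reference.
Source V1 fixes V_0 = 24 V.
KCL at each unknown node (sum of currents leaving = 0; resistances in Ω):
  Node 1: (V_1 - 24)/10 + (V_1 - 0)/500 = 0
Collecting terms: 0.102 × V_1 = 2.4  =>  V_1 = 23.53 V
Power in each resistor, P = (ΔV)²/R:
  P_R1 = (24 - 23.53)²/10 = 0.02215 W
  P_R2 = (23.53 - 0)²/500 = 1.107 W
P_total = P_R1 + P_R2 = 1.129 W

Final answer: 1.129 W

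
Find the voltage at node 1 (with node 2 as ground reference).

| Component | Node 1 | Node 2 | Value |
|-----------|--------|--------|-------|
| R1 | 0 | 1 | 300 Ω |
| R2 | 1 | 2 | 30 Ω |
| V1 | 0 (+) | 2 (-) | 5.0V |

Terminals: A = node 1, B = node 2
Nodal analysis, taking node 2 as the 0 V reference.
Source V1 fixes V_0 = 5 V.
KCL at each unknown node (sum of currents leaving = 0; resistances in Ω):
  Node 1: (V_1 - 5)/300 + (V_1 - 0)/30 = 0
Collecting terms: 0.03667 × V_1 = 0.01667  =>  V_1 = 0.4545 V
The requested potential is V_1 = 0.4545 V.

Final answer: V_1 = 0.4545 V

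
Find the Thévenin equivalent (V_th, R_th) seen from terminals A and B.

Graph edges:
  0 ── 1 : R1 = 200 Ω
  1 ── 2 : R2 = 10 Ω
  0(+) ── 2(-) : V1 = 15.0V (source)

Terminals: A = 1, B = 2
Step 1 — V_th is the open-circuit voltage V_A - V_B (nothing connected across the terminals).
Nodal analysis, taking node 2 as the 0 V reference.
Source V1 fixes V_0 = 15 V.
KCL at each unknown node (sum of currents leaving = 0; resistances in Ω):
  Node 1: (V_1 - 15)/200 + (V_1 - 0)/10 = 0
Collecting terms: 0.105 × V_1 = 0.075  =>  V_1 = 0.7143 V
V_th = V_1 - V_2 = 0.7143 - 0 = 0.7143 V
Step 2 — R_th: zero the source — replace V1 by a short circuit (node 2 merges into node 0) — and find the resistance seen between A (node 1) and B (node 0).
Reduce the network between node 1 (A) and node 0 (B) by series/parallel combination:
  Rp1 = R1 ‖ R2 (parallel, both between nodes 0 and 1) = 1/(1/200 + 1/10) = 9.524 Ω
R_th = 9.524 Ω

Final answer: V_th = 0.7143 V, R_th = 9.524 Ω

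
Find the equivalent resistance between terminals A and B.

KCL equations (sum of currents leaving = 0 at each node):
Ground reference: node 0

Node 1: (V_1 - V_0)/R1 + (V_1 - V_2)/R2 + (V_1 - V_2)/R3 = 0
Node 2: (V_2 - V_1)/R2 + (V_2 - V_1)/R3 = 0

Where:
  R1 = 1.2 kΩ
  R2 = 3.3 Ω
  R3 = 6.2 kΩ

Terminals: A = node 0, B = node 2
Reduce the network between node 0 (A) and node 2 (B) by series/parallel combination:
  Rp1 = R2 ‖ R3 (parallel, both between nodes 1 and 2) = 1/(1/3.3 + 1/6200) = 3.298 Ω
  Rs1 = R1 + Rp1 (series, joined only at node 1) = 1200 + 3.298 = 1203 Ω
R_eq = 1.203 kΩ

Final answer: 1.203 kΩ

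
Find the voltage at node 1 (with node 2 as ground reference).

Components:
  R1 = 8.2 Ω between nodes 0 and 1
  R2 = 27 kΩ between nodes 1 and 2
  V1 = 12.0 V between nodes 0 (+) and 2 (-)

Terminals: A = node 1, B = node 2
Nodal analysis, taking node 2 as the 0 V reference.
Source V1 fixes V_0 = 12 V.
KCL at each unknown node (sum of currents leaving = 0; resistances in Ω):
  Node 1: (V_1 - 12)/8.2 + (V_1 - 0)/27000 = 0
Collecting terms: 0.122 × V_1 = 1.463  =>  V_1 = 12 V
The requested potential is V_1 = 12 V.

Final answer: V_1 = 12 V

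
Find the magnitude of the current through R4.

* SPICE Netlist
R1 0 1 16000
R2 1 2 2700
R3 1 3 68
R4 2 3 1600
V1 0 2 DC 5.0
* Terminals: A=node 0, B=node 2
Nodal analysis, taking node 2 as the 0 V reference.
Source V1 fixes V_0 = 5 V.
KCL at each unknown node (sum of currents leaving = 0; resistances in Ω):
  Node 1: (V_1 - 5)/16000 + (V_1 - 0)/2700 + (V_1 - V_3)/68 = 0
  Node 3: (V_3 - V_1)/68 + (V_3 - 0)/1600 = 0
Collecting terms (coefficients in siemens):
  0.01514·V_1 - 0.01471·V_3 = 0.0003125
  0.01533·V_3 - 0.01471·V_1 = 0
Determinant D = (0.01514)(0.01533) - (-0.01471)(-0.01471) = 0.00001583
V_1 = [(0.0003125)(0.01533) - (-0.01471)(0)]/D = 0.3027 V
V_3 = [(0.01514)(0) - (0.0003125)(-0.01471)]/D = 0.2904 V
I_R4 = (V_2 - V_3)/R4 = (0 - 0.2904)/1600 = -0.0001815 A
|I_R4| = 0.0001815 A

Final answer: |I_R4| = 0.0001815 A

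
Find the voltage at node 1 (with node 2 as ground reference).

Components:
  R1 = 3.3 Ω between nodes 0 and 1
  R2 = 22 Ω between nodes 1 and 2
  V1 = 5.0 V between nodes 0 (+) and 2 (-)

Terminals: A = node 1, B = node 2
Nodal analysis, taking node 2 as the 0 V reference.
Source V1 fixes V_0 = 5 V.
KCL at each unknown node (sum of currents leaving = 0; resistances in Ω):
  Node 1: (V_1 - 5)/3.3 + (V_1 - 0)/22 = 0
Collecting terms: 0.3485 × V_1 = 1.515  =>  V_1 = 4.348 V
The requested potential is V_1 = 4.348 V.

Final answer: V_1 = 4.348 V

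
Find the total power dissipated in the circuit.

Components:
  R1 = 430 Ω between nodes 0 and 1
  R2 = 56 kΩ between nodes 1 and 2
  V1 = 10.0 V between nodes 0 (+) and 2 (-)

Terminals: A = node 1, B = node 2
Nodal analysis, taking node 2 as the 0 V reference.
Source V1 fixes V_0 = 10 V.
KCL at each unknown node (sum of currents leaving = 0; resistances in Ω):
  Node 1: (V_1 - 10)/430 + (V_1 - 0)/56000 = 0
Collecting terms: 0.002343 × V_1 = 0.02326  =>  V_1 = 9.924 V
Power in each resistor, P = (ΔV)²/R:
  P_R1 = (10 - 9.924)²/430 = 0.0000135 W
  P_R2 = (9.924 - 0)²/56000 = 0.001759 W
P_total = P_R1 + P_R2 = 0.001772 W

Final answer: 0.001772 W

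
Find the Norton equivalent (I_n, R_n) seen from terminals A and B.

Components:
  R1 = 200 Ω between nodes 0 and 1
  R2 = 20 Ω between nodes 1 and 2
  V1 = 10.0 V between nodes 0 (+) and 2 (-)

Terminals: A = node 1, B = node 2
Find the Thévenin equivalent first; then I_n = V_th/R_th and R_n = R_th.
Step 1 — V_th is the open-circuit voltage V_A - V_B (nothing connected across the terminals).
Nodal analysis, taking node 2 as the 0 V reference.
Source V1 fixes V_0 = 10 V.
KCL at each unknown node (sum of currents leaving = 0; resistances in Ω):
  Node 1: (V_1 - 10)/200 + (V_1 - 0)/20 = 0
Collecting terms: 0.055 × V_1 = 0.05  =>  V_1 = 0.9091 V
V_th = V_1 - V_2 = 0.9091 - 0 = 0.9091 V
Step 2 — R_th: zero the source — replace V1 by a short circuit (node 2 merges into node 0) — and find the resistance seen between A (node 1) and B (node 0).
Reduce the network between node 1 (A) and node 0 (B) by series/parallel combination:
  Rp1 = R1 ‖ R2 (parallel, both between nodes 0 and 1) = 1/(1/200 + 1/20) = 18.18 Ω
R_th = 18.18 Ω
I_n = V_th/R_th = 0.9091/18.18 = 0.05 A, and R_n = R_th = 18.18 Ω

Final answer: I_n = 0.05 A, R_n = 18.18 Ω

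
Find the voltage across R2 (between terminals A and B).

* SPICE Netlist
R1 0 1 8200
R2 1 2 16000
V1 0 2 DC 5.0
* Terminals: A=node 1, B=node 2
R1 and R2 are in series across V1 (node 0 → node 1 → node 2), and the output A–B is taken across R2, so this is a voltage divider.
Series current: I = V1/(R1 + R2) = 5/(8200 + 16000) = 5/24200 = 0.0002066 A
V_R2 = I × R2 = V1 × R2/(R1 + R2) = 5 × 16000/24200 = 3.306 V

Final answer: 3.306 V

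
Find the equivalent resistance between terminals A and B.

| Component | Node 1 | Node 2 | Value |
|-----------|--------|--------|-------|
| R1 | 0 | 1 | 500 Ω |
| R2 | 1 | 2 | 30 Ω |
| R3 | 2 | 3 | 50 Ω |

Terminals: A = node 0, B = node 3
Reduce the network between node 0 (A) and node 3 (B) by series/parallel combination:
  Rs1 = R1 + R2 (series, joined only at node 1) = 500 + 30 = 530 Ω
  Rs2 = R3 + Rs1 (series, joined only at node 2) = 50 + 530 = 580 Ω
R_eq = 580 Ω

Final answer: 580 Ω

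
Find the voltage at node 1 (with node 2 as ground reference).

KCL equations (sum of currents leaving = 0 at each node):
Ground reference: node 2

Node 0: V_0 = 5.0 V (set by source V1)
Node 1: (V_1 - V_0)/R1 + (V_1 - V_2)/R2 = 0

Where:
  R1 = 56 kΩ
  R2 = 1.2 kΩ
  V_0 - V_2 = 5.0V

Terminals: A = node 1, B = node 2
Nodal analysis, taking node 2 as the 0 V reference.
Source V1 fixes V_0 = 5 V.
KCL at each unknown node (sum of currents leaving = 0; resistances in Ω):
  Node 1: (V_1 - 5)/56000 + (V_1 - 0)/1200 = 0
Collecting terms: 0.0008512 × V_1 = 0.00008929  =>  V_1 = 0.1049 V
The requested potential is V_1 = 0.1049 V.

Final answer: V_1 = 0.1049 V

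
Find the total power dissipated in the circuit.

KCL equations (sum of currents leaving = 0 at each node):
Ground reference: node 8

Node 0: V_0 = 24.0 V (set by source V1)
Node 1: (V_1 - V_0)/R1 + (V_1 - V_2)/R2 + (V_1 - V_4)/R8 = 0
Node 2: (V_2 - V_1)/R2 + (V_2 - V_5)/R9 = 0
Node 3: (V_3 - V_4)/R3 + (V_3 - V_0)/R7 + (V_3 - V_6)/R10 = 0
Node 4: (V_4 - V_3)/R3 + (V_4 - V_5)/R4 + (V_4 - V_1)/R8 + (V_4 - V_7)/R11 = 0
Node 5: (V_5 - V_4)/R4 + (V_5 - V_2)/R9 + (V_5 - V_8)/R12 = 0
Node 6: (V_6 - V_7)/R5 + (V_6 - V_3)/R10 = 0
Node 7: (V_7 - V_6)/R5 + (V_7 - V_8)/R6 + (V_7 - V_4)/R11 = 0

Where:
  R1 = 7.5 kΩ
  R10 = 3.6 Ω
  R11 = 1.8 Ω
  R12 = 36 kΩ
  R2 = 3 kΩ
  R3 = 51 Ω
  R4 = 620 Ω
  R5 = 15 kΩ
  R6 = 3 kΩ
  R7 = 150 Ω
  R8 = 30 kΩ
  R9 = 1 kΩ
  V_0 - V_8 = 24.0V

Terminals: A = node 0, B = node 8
Nodal analysis, taking node 8 as the 0 V reference.
Source V1 fixes V_0 = 24 V.
KCL at each unknown node (sum of currents leaving = 0; resistances in Ω):
  Node 1: (V_1 - 24)/7500 + (V_1 - V_2)/3000 + (V_1 - V_4)/30000 = 0
  Node 2: (V_2 - V_1)/3000 + (V_2 - V_5)/1000 = 0
  Node 3: (V_3 - V_4)/51 + (V_3 - 24)/150 + (V_3 - V_6)/3.6 = 0
  Node 4: (V_4 - V_3)/51 + (V_4 - V_5)/620 + (V_4 - V_1)/30000 + (V_4 - V_7)/1.8 = 0
  Node 5: (V_5 - V_4)/620 + (V_5 - V_2)/1000 + (V_5 - 0)/36000 = 0
  Node 6: (V_6 - V_7)/15000 + (V_6 - V_3)/3.6 = 0
  Node 7: (V_7 - V_6)/15000 + (V_7 - 0)/3000 + (V_7 - V_4)/1.8 = 0
Collecting terms (coefficients in siemens):
  0.0005·V_1 - 0.0003333·V_2 - 0.00003333·V_4 = 0.0032
  0.001333·V_2 - 0.0003333·V_1 - 0.001·V_5 = 0
  0.3041·V_3 - 0.01961·V_4 - 0.2778·V_6 = 0.16
  0.5768·V_4 - 0.00003333·V_1 - 0.01961·V_3 - 0.001613·V_5 - 0.5556·V_7 = 0
  0.002641·V_5 - 0.001·V_2 - 0.001613·V_4 = 0
  0.2778·V_6 - 0.2778·V_3 - 0.00006667·V_7 = 0
  0.556·V_7 - 0.5556·V_4 - 0.00006667·V_6 = 0
Solving these 7 simultaneous equations (Gaussian elimination) gives:
  V_1 = 22.75 V, V_2 = 22.28 V, V_3 = 22.81 V, V_4 = 22.41 V
  V_5 = 22.13 V, V_6 = 22.81 V, V_7 = 22.4 V
Power in each resistor, P = (ΔV)²/R:
  P_R1 = (24 - 22.75)²/7500 = 0.0002088 W
  P_R2 = (22.75 - 22.28)²/3000 = 0.00007263 W
  P_R3 = (22.81 - 22.41)²/51 = 0.003172 W
  P_R4 = (22.41 - 22.13)²/620 = 0.0001306 W
  P_R5 = (22.81 - 22.4)²/15000 = 0.00001151 W
  P_R6 = (22.4 - 0)²/3000 = 0.1672 W
  P_R7 = (24 - 22.81)²/150 = 0.009394 W
  P_R8 = (22.75 - 22.41)²/30000 = 0.000003803 W
  P_R9 = (22.28 - 22.13)²/1000 = 0.00002421 W
  P_R10 = (22.81 - 22.81)²/3.6 = 0.000000002762 W
  P_R11 = (22.41 - 22.4)²/1.8 = 0.00009959 W
  P_R12 = (22.13 - 0)²/36000 = 0.0136 W
P_total = P_R1 + P_R2 + P_R3 + P_R4 + P_R5 + P_R6 + P_R7 + P_R8 + P_R9 + P_R10 + P_R11 + P_R12 = 0.1939 W

Final answer: 0.1939 W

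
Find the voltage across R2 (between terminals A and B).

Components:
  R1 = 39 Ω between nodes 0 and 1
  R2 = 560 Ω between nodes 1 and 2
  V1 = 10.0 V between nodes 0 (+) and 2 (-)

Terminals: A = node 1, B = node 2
R1 and R2 are in series across V1 (node 0 → node 1 → node 2), and the output A–B is taken across R2, so this is a voltage divider.
Series current: I = V1/(R1 + R2) = 10/(39 + 560) = 10/599 = 0.01669 A
V_R2 = I × R2 = V1 × R2/(R1 + R2) = 10 × 560/599 = 9.349 V

Final answer: 9.349 V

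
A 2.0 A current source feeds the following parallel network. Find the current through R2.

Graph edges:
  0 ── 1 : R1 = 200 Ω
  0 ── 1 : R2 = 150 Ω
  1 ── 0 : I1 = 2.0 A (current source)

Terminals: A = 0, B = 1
All resistors sit directly between nodes 0 and 1, so they are in parallel and share one voltage V; the full source current 2 A splits among them.
1/R_par = 1/200 + 1/150 = 0.01167 S  =>  R_par = 85.71 Ω
V = I × R_par = 2 × 85.71 = 171.4 V
I_R2 = V/R2 = 171.4/150 = 1.143 A

Final answer: 1.143 A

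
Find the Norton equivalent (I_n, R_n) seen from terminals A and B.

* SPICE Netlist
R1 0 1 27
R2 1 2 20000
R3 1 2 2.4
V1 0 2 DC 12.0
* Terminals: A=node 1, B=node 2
Find the Thévenin equivalent first; then I_n = V_th/R_th and R_n = R_th.
Step 1 — V_th is the open-circuit voltage V_A - V_B (nothing connected across the terminals).
Nodal analysis, taking node 2 as the 0 V reference.
Source V1 fixes V_0 = 12 V.
KCL at each unknown node (sum of currents leaving = 0; resistances in Ω):
  Node 1: (V_1 - 12)/27 + (V_1 - 0)/20000 + (V_1 - 0)/2.4 = 0
Collecting terms: 0.4538 × V_1 = 0.4444  =>  V_1 = 0.9795 V
V_th = V_1 - V_2 = 0.9795 - 0 = 0.9795 V
Step 2 — R_th: zero the source — replace V1 by a short circuit (node 2 merges into node 0) — and find the resistance seen between A (node 1) and B (node 0).
Reduce the network between node 1 (A) and node 0 (B) by series/parallel combination:
  Rp1 = R1 ‖ R2 ‖ R3 (parallel, all between nodes 0 and 1) = 1/(1/27 + 1/20000 + 1/2.4) = 2.204 Ω
R_th = 2.204 Ω
I_n = V_th/R_th = 0.9795/2.204 = 0.4444 A, and R_n = R_th = 2.204 Ω

Final answer: I_n = 0.4444 A, R_n = 2.204 Ω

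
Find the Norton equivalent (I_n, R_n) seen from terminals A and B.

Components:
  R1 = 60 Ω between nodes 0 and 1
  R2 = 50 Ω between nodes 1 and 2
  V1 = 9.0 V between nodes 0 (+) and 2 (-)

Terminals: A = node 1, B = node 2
Find the Thévenin equivalent first; then I_n = V_th/R_th and R_n = R_th.
Step 1 — V_th is the open-circuit voltage V_A - V_B (nothing connected across the terminals).
Nodal analysis, taking node 2 as the 0 V reference.
Source V1 fixes V_0 = 9 V.
KCL at each unknown node (sum of currents leaving = 0; resistances in Ω):
  Node 1: (V_1 - 9)/60 + (V_1 - 0)/50 = 0
Collecting terms: 0.03667 × V_1 = 0.15  =>  V_1 = 4.091 V
V_th = V_1 - V_2 = 4.091 - 0 = 4.091 V
Step 2 — R_th: zero the source — replace V1 by a short circuit (node 2 merges into node 0) — and find the resistance seen between A (node 1) and B (node 0).
Reduce the network between node 1 (A) and node 0 (B) by series/parallel combination:
  Rp1 = R1 ‖ R2 (parallel, both between nodes 0 and 1) = 1/(1/60 + 1/50) = 27.27 Ω
R_th = 27.27 Ω
I_n = V_th/R_th = 4.091/27.27 = 0.15 A, and R_n = R_th = 27.27 Ω

Final answer: I_n = 0.15 A, R_n = 27.27 Ω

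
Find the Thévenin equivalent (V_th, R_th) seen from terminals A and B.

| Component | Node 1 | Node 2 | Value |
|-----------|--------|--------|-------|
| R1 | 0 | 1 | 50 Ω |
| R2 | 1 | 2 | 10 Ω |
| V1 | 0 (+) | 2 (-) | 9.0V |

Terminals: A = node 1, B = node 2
Step 1 — V_th is the open-circuit voltage V_A - V_B (nothing connected across the terminals).
Nodal analysis, taking node 2 as the 0 V reference.
Source V1 fixes V_0 = 9 V.
KCL at each unknown node (sum of currents leaving = 0; resistances in Ω):
  Node 1: (V_1 - 9)/50 + (V_1 - 0)/10 = 0
Collecting terms: 0.12 × V_1 = 0.18  =>  V_1 = 1.5 V
V_th = V_1 - V_2 = 1.5 - 0 = 1.5 V
Step 2 — R_th: zero the source — replace V1 by a short circuit (node 2 merges into node 0) — and find the resistance seen between A (node 1) and B (node 0).
Reduce the network between node 1 (A) and node 0 (B) by series/parallel combination:
  Rp1 = R1 ‖ R2 (parallel, both between nodes 0 and 1) = 1/(1/50 + 1/10) = 8.333 Ω
R_th = 8.333 Ω

Final answer: V_th = 1.5 V, R_th = 8.333 Ω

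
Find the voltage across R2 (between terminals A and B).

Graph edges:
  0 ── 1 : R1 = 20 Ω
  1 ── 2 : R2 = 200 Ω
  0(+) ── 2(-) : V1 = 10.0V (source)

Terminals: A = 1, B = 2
R1 and R2 are in series across V1 (node 0 → node 1 → node 2), and the output A–B is taken across R2, so this is a voltage divider.
Series current: I = V1/(R1 + R2) = 10/(20 + 200) = 10/220 = 0.04545 A
V_R2 = I × R2 = V1 × R2/(R1 + R2) = 10 × 200/220 = 9.091 V

Final answer: 9.091 V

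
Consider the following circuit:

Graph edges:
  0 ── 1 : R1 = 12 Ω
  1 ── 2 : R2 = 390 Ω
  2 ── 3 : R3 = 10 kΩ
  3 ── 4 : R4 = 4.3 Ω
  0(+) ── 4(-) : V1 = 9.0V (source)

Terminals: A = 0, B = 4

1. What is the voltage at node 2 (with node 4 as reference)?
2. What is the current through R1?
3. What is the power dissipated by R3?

Nodal analysis, taking node 4 as the 0 V reference.
Source V1 fixes V_0 = 9 V.
KCL at each unknown node (sum of currents leaving = 0; resistances in Ω):
  Node 1: (V_1 - 9)/12 + (V_1 - V_2)/390 = 0
  Node 2: (V_2 - V_1)/390 + (V_2 - V_3)/10000 = 0
  Node 3: (V_3 - V_2)/10000 + (V_3 - 0)/4.3 = 0
Collecting terms (coefficients in siemens):
  0.0859·V_1 - 0.002564·V_2 = 0.75
  0.002664·V_2 - 0.002564·V_1 - 0.0001·V_3 = 0
  0.2327·V_3 - 0.0001·V_2 = 0
Solving these 3 simultaneous equations (Gaussian elimination) gives:
  V_1 = 8.99 V, V_2 = 8.652 V, V_3 = 0.003719 V
Part 1:
  Read off the nodal solution: V_2 = 8.652 V
Part 2:
  I_R1 = (V_0 - V_1)/R1 = (9 - 8.99)/12 = 0.0008649 A
  Magnitude: I_R1 = 0.0008649 A
Part 3:
  I_R3 = (V_2 - V_3)/R3 = (8.652 - 0.003719)/10000 = 0.0008649 A
  P_R3 = I_R3² × R3 = (0.0008649)² × 10000 = 0.00748 W

Final answers:
1. V_2 = 8.652 V
2. I_R1 = 0.0008649 A
3. P_R3 = 0.00748 W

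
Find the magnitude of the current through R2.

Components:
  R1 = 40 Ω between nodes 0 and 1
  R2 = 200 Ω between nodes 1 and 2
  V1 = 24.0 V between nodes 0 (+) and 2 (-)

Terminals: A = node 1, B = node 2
Nodal analysis, taking node 2 as the 0 V reference.
Source V1 fixes V_0 = 24 V.
KCL at each unknown node (sum of currents leaving = 0; resistances in Ω):
  Node 1: (V_1 - 24)/40 + (V_1 - 0)/200 = 0
Collecting terms: 0.03 × V_1 = 0.6  =>  V_1 = 20 V
I_R2 = (V_1 - V_2)/R2 = (20 - 0)/200 = 0.1 A
|I_R2| = 0.1 A

Final answer: |I_R2| = 0.1 A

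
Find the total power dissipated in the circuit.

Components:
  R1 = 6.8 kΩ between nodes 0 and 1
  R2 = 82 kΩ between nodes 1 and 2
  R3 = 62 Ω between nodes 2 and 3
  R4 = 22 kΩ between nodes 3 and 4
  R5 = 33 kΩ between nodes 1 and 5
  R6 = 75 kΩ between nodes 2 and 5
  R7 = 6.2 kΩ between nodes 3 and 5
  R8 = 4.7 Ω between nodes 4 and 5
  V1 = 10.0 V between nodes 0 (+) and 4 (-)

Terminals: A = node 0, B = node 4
Nodal analysis, taking node 4 as the 0 V reference.
Source V1 fixes V_0 = 10 V.
KCL at each unknown node (sum of currents leaving = 0; resistances in Ω):
  Node 1: (V_1 - 10)/6800 + (V_1 - V_2)/82000 + (V_1 - V_5)/33000 = 0
  Node 2: (V_2 - V_1)/82000 + (V_2 - V_3)/62 + (V_2 - V_5)/75000 = 0
  Node 3: (V_3 - V_2)/62 + (V_3 - 0)/22000 + (V_3 - V_5)/6200 = 0
  Node 5: (V_5 - V_1)/33000 + (V_5 - V_2)/75000 + (V_5 - V_3)/6200 + (V_5 - 0)/4.7 = 0
Collecting terms (coefficients in siemens):
  0.0001896·V_1 - 0.0000122·V_2 - 0.0000303·V_5 = 0.001471
  0.01615·V_2 - 0.0000122·V_1 - 0.01613·V_3 - 0.00001333·V_5 = 0
  0.01634·V_3 - 0.01613·V_2 - 0.0001613·V_5 = 0
  0.213·V_5 - 0.0000303·V_1 - 0.00001333·V_2 - 0.0001613·V_3 = 0
Solving these 4 simultaneous equations (Gaussian elimination) gives:
  V_1 = 7.785 V, V_2 = 0.4145 V, V_3 = 0.4092 V, V_5 = 0.001444 V
Power in each resistor, P = (ΔV)²/R:
  P_R1 = (10 - 7.785)²/6800 = 0.0007216 W
  P_R2 = (7.785 - 0.4145)²/82000 = 0.0006625 W
  P_R3 = (0.4145 - 0.4092)²/62 = 0.0000004414 W
  P_R4 = (0.4092 - 0)²/22000 = 0.000007613 W
  P_R5 = (7.785 - 0.001444)²/33000 = 0.001836 W
  P_R6 = (0.4145 - 0.001444)²/75000 = 0.000002275 W
  P_R7 = (0.4092 - 0.001444)²/6200 = 0.00002682 W
  P_R8 = (0 - 0.001444)²/4.7 = 0.0000004434 W
P_total = P_R1 + P_R2 + P_R3 + P_R4 + P_R5 + P_R6 + P_R7 + P_R8 = 0.003257 W

Final answer: 0.003257 W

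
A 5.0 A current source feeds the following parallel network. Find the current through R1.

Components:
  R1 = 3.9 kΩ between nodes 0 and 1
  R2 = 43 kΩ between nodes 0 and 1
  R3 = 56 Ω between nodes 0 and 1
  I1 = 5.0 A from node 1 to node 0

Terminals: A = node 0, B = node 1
All resistors sit directly between nodes 0 and 1, so they are in parallel and share one voltage V; the full source current 5 A splits among them.
1/R_par = 1/3900 + 1/43000 + 1/56 = 0.01814 S  =>  R_par = 55.14 Ω
V = I × R_par = 5 × 55.14 = 275.7 V
I_R1 = V/R1 = 275.7/3900 = 0.07069 A

Final answer: 0.07069 A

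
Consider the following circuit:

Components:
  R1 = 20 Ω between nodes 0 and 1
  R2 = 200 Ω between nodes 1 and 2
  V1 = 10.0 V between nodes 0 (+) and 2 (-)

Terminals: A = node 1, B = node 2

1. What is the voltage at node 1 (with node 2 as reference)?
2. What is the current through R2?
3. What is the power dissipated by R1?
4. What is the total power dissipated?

Nodal analysis, taking node 2 as the 0 V reference.
Source V1 fixes V_0 = 10 V.
KCL at each unknown node (sum of currents leaving = 0; resistances in Ω):
  Node 1: (V_1 - 10)/20 + (V_1 - 0)/200 = 0
Collecting terms: 0.055 × V_1 = 0.5  =>  V_1 = 9.091 V
Part 1:
  Read off the nodal solution: V_1 = 9.091 V
Part 2:
  I_R2 = (V_1 - V_2)/R2 = (9.091 - 0)/200 = 0.04545 A
  Magnitude: I_R2 = 0.04545 A
Part 3:
  I_R1 = (V_0 - V_1)/R1 = (10 - 9.091)/20 = 0.04545 A
  P_R1 = I_R1² × R1 = (0.04545)² × 20 = 0.04132 W
Part 4:
  Power in each resistor, P = (ΔV)²/R:
    P_R1 = (10 - 9.091)²/20 = 0.04132 W
    P_R2 = (9.091 - 0)²/200 = 0.4132 W
  P_total = P_R1 + P_R2 = 0.4545 W

Final answers:
1. V_1 = 9.091 V
2. I_R2 = 0.04545 A
3. P_R1 = 0.04132 W
4. P_total = 0.4545 W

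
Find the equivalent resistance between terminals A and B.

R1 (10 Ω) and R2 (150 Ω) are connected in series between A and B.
Reduce the network between node 0 (A) and node 2 (B) by series/parallel combination:
  Rs1 = R1 + R2 (series, joined only at node 1) = 10 + 150 = 160 Ω
R_eq = 160 Ω

Final answer: 160 Ω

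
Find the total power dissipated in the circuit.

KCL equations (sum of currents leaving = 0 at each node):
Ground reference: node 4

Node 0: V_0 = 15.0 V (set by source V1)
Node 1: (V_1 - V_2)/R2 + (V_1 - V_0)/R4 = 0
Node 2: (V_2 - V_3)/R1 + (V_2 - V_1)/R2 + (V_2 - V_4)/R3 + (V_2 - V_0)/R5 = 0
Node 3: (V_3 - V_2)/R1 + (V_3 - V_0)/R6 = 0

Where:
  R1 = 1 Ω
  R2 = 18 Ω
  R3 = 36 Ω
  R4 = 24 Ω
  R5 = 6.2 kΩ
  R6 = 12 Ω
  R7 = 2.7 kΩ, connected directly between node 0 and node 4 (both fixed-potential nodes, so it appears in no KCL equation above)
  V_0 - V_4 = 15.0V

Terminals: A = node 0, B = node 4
Nodal analysis, taking node 4 as the 0 V reference.
Source V1 fixes V_0 = 15 V.
KCL at each unknown node (sum of currents leaving = 0; resistances in Ω):
  Node 1: (V_1 - V_2)/18 + (V_1 - 15)/24 = 0
  Node 2: (V_2 - V_3)/1 + (V_2 - V_1)/18 + (V_2 - 0)/36 + (V_2 - 15)/6200 = 0
  Node 3: (V_3 - V_2)/1 + (V_3 - 15)/12 = 0
Collecting terms (coefficients in siemens):
  0.09722·V_1 - 0.05556·V_2 = 0.625
  1.083·V_2 - 0.05556·V_1 - 1·V_3 = 0.002419
  1.083·V_3 - 1·V_2 = 1.25
Solving these 3 simultaneous equations (Gaussian elimination) gives:
  V_1 = 13.15 V, V_2 = 11.76 V, V_3 = 12.01 V
Power in each resistor, P = (ΔV)²/R:
  P_R1 = (11.76 - 12.01)²/1 = 0.06205 W
  P_R2 = (13.15 - 11.76)²/18 = 0.107 W
  P_R3 = (11.76 - 0)²/36 = 3.843 W
  P_R4 = (15 - 13.15)²/24 = 0.1427 W
  P_R5 = (15 - 11.76)²/6200 = 0.001691 W
  P_R6 = (15 - 12.01)²/12 = 0.7446 W
  P_R7 = (15 - 0)²/2700 = 0.08333 W
P_total = P_R1 + P_R2 + P_R3 + P_R4 + P_R5 + P_R6 + P_R7 = 4.984 W

Final answer: 4.984 W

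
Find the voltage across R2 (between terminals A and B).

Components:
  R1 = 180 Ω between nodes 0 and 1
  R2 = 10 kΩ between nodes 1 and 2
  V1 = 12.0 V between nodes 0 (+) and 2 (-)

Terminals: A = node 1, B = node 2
R1 and R2 are in series across V1 (node 0 → node 1 → node 2), and the output A–B is taken across R2, so this is a voltage divider.
Series current: I = V1/(R1 + R2) = 12/(180 + 10000) = 12/10180 = 0.001179 A
V_R2 = I × R2 = V1 × R2/(R1 + R2) = 12 × 10000/10180 = 11.79 V

Final answer: 11.79 V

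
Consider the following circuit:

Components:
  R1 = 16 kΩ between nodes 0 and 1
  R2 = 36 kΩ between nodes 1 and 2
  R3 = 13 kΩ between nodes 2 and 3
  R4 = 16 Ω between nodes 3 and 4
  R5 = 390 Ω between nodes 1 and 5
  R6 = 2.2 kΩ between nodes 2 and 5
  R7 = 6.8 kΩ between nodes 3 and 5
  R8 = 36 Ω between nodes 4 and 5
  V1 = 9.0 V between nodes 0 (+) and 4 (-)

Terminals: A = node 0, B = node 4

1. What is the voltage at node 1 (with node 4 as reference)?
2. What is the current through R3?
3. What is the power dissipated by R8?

Nodal analysis, taking node 4 as the 0 V reference.
Source V1 fixes V_0 = 9 V.
KCL at each unknown node (sum of currents leaving = 0; resistances in Ω):
  Node 1: (V_1 - 9)/16000 + (V_1 - V_2)/36000 + (V_1 - V_5)/390 = 0
  Node 2: (V_2 - V_1)/36000 + (V_2 - V_3)/13000 + (V_2 - V_5)/2200 = 0
  Node 3: (V_3 - V_2)/13000 + (V_3 - 0)/16 + (V_3 - V_5)/6800 = 0
  Node 5: (V_5 - V_1)/390 + (V_5 - V_2)/2200 + (V_5 - V_3)/6800 + (V_5 - 0)/36 = 0
Collecting terms (coefficients in siemens):
  0.002654·V_1 - 0.00002778·V_2 - 0.002564·V_5 = 0.0005625
  0.0005592·V_2 - 0.00002778·V_1 - 0.00007692·V_3 - 0.0004545·V_5 = 0
  0.06272·V_3 - 0.00007692·V_2 - 0.0001471·V_5 = 0
  0.03094·V_5 - 0.002564·V_1 - 0.0004545·V_2 - 0.0001471·V_3 = 0
Solving these 4 simultaneous equations (Gaussian elimination) gives:
  V_1 = 0.2311 V, V_2 = 0.02738 V, V_3 = 0.00007942 V, V_5 = 0.01955 V
Part 1:
  Read off the nodal solution: V_1 = 0.2311 V
Part 2:
  I_R3 = (V_2 - V_3)/R3 = (0.02738 - 0.00007942)/13000 = 0.0000021 A
  Magnitude: I_R3 = 0.0000021 A
Part 3:
  I_R8 = (V_4 - V_5)/R8 = (0 - 0.01955)/36 = -0.0005431 A
  P_R8 = I_R8² × R8 = (-0.0005431)² × 36 = 0.00001062 W

Final answers:
1. V_1 = 0.2311 V
2. I_R3 = 2.1e-06 A
3. P_R8 = 1.062e-05 W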